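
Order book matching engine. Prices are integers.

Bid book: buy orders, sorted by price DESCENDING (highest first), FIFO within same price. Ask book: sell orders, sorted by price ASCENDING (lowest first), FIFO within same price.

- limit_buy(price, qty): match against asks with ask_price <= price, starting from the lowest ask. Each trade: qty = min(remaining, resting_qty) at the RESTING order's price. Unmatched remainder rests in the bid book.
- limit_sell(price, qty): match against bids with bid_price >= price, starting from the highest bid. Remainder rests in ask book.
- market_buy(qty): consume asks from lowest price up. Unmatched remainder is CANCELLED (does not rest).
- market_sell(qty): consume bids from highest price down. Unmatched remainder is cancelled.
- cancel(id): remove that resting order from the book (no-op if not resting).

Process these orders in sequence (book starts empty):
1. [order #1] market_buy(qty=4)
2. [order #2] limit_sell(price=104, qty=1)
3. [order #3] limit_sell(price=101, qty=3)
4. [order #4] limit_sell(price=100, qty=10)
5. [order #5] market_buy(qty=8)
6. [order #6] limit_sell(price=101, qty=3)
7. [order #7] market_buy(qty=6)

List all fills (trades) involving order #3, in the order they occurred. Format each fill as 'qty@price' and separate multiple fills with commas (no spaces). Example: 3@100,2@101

Answer: 3@101

Derivation:
After op 1 [order #1] market_buy(qty=4): fills=none; bids=[-] asks=[-]
After op 2 [order #2] limit_sell(price=104, qty=1): fills=none; bids=[-] asks=[#2:1@104]
After op 3 [order #3] limit_sell(price=101, qty=3): fills=none; bids=[-] asks=[#3:3@101 #2:1@104]
After op 4 [order #4] limit_sell(price=100, qty=10): fills=none; bids=[-] asks=[#4:10@100 #3:3@101 #2:1@104]
After op 5 [order #5] market_buy(qty=8): fills=#5x#4:8@100; bids=[-] asks=[#4:2@100 #3:3@101 #2:1@104]
After op 6 [order #6] limit_sell(price=101, qty=3): fills=none; bids=[-] asks=[#4:2@100 #3:3@101 #6:3@101 #2:1@104]
After op 7 [order #7] market_buy(qty=6): fills=#7x#4:2@100 #7x#3:3@101 #7x#6:1@101; bids=[-] asks=[#6:2@101 #2:1@104]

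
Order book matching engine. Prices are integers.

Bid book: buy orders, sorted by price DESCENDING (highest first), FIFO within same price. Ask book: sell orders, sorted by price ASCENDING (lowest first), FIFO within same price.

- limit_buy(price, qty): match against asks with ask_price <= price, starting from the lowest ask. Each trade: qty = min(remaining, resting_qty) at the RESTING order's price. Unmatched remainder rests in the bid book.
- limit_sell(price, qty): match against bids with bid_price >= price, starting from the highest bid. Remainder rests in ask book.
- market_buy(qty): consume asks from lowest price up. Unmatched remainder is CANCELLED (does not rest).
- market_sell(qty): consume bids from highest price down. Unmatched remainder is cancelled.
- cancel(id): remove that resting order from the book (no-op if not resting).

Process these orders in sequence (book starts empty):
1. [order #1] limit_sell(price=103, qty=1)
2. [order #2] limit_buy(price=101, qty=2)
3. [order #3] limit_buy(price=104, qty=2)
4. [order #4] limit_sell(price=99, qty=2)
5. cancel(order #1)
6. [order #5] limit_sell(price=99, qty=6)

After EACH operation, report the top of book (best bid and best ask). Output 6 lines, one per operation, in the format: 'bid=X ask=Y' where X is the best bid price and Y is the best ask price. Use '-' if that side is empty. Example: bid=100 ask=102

After op 1 [order #1] limit_sell(price=103, qty=1): fills=none; bids=[-] asks=[#1:1@103]
After op 2 [order #2] limit_buy(price=101, qty=2): fills=none; bids=[#2:2@101] asks=[#1:1@103]
After op 3 [order #3] limit_buy(price=104, qty=2): fills=#3x#1:1@103; bids=[#3:1@104 #2:2@101] asks=[-]
After op 4 [order #4] limit_sell(price=99, qty=2): fills=#3x#4:1@104 #2x#4:1@101; bids=[#2:1@101] asks=[-]
After op 5 cancel(order #1): fills=none; bids=[#2:1@101] asks=[-]
After op 6 [order #5] limit_sell(price=99, qty=6): fills=#2x#5:1@101; bids=[-] asks=[#5:5@99]

Answer: bid=- ask=103
bid=101 ask=103
bid=104 ask=-
bid=101 ask=-
bid=101 ask=-
bid=- ask=99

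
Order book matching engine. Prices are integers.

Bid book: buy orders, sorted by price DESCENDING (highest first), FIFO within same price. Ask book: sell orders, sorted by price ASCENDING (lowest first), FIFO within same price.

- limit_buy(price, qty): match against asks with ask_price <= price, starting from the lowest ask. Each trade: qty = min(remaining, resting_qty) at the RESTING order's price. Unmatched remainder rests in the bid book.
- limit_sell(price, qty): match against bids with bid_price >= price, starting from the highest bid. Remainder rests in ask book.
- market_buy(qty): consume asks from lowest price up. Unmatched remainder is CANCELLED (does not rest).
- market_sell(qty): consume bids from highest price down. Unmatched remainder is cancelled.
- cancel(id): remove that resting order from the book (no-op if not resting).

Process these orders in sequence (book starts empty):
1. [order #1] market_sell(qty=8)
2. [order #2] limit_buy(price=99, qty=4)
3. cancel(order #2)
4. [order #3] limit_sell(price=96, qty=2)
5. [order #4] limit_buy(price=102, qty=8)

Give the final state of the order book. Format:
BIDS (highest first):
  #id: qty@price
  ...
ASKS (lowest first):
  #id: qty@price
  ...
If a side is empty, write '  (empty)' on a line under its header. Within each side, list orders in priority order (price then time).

After op 1 [order #1] market_sell(qty=8): fills=none; bids=[-] asks=[-]
After op 2 [order #2] limit_buy(price=99, qty=4): fills=none; bids=[#2:4@99] asks=[-]
After op 3 cancel(order #2): fills=none; bids=[-] asks=[-]
After op 4 [order #3] limit_sell(price=96, qty=2): fills=none; bids=[-] asks=[#3:2@96]
After op 5 [order #4] limit_buy(price=102, qty=8): fills=#4x#3:2@96; bids=[#4:6@102] asks=[-]

Answer: BIDS (highest first):
  #4: 6@102
ASKS (lowest first):
  (empty)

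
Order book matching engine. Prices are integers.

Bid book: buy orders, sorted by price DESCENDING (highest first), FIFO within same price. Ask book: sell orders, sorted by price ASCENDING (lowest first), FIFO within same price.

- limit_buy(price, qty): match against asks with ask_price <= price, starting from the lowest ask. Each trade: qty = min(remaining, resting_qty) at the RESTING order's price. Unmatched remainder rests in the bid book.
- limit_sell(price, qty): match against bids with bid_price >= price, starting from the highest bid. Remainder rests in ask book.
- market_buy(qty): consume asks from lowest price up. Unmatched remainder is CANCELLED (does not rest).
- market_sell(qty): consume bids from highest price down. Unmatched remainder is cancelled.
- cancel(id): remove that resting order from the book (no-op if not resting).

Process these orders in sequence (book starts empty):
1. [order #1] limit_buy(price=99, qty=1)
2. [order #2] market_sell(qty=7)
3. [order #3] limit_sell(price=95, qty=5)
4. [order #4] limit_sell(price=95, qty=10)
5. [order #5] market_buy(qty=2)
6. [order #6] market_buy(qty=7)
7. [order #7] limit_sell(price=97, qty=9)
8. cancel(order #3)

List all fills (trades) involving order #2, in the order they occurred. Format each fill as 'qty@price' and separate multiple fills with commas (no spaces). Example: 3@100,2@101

Answer: 1@99

Derivation:
After op 1 [order #1] limit_buy(price=99, qty=1): fills=none; bids=[#1:1@99] asks=[-]
After op 2 [order #2] market_sell(qty=7): fills=#1x#2:1@99; bids=[-] asks=[-]
After op 3 [order #3] limit_sell(price=95, qty=5): fills=none; bids=[-] asks=[#3:5@95]
After op 4 [order #4] limit_sell(price=95, qty=10): fills=none; bids=[-] asks=[#3:5@95 #4:10@95]
After op 5 [order #5] market_buy(qty=2): fills=#5x#3:2@95; bids=[-] asks=[#3:3@95 #4:10@95]
After op 6 [order #6] market_buy(qty=7): fills=#6x#3:3@95 #6x#4:4@95; bids=[-] asks=[#4:6@95]
After op 7 [order #7] limit_sell(price=97, qty=9): fills=none; bids=[-] asks=[#4:6@95 #7:9@97]
After op 8 cancel(order #3): fills=none; bids=[-] asks=[#4:6@95 #7:9@97]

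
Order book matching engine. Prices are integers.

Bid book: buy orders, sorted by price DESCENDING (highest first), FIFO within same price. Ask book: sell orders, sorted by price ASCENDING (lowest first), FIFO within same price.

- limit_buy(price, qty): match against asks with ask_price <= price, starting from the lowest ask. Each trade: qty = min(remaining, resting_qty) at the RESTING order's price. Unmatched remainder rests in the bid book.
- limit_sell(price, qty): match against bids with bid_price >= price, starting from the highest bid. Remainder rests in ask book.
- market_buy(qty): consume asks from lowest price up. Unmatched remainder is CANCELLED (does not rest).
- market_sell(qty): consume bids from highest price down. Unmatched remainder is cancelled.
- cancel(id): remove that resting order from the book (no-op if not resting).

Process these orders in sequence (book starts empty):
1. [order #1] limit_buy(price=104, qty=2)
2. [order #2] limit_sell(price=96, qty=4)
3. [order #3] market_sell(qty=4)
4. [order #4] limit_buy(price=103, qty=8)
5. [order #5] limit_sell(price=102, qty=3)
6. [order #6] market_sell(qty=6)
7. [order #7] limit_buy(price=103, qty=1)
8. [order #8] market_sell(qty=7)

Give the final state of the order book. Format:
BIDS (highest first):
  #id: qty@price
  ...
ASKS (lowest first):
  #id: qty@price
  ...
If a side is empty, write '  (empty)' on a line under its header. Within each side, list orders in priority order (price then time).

Answer: BIDS (highest first):
  (empty)
ASKS (lowest first):
  (empty)

Derivation:
After op 1 [order #1] limit_buy(price=104, qty=2): fills=none; bids=[#1:2@104] asks=[-]
After op 2 [order #2] limit_sell(price=96, qty=4): fills=#1x#2:2@104; bids=[-] asks=[#2:2@96]
After op 3 [order #3] market_sell(qty=4): fills=none; bids=[-] asks=[#2:2@96]
After op 4 [order #4] limit_buy(price=103, qty=8): fills=#4x#2:2@96; bids=[#4:6@103] asks=[-]
After op 5 [order #5] limit_sell(price=102, qty=3): fills=#4x#5:3@103; bids=[#4:3@103] asks=[-]
After op 6 [order #6] market_sell(qty=6): fills=#4x#6:3@103; bids=[-] asks=[-]
After op 7 [order #7] limit_buy(price=103, qty=1): fills=none; bids=[#7:1@103] asks=[-]
After op 8 [order #8] market_sell(qty=7): fills=#7x#8:1@103; bids=[-] asks=[-]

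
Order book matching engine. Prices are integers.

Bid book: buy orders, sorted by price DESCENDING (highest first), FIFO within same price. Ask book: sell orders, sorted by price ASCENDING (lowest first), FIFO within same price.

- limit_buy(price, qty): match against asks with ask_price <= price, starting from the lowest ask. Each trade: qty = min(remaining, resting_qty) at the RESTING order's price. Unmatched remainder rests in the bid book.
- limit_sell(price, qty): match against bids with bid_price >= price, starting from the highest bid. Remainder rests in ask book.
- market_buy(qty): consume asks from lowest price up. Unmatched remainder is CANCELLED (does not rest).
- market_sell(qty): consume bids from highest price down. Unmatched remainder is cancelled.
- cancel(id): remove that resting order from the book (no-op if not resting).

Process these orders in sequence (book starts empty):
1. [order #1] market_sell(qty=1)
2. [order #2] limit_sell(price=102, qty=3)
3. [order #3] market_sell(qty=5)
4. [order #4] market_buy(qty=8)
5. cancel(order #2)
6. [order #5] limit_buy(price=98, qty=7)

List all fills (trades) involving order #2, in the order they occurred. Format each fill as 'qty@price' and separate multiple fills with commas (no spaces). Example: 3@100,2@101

After op 1 [order #1] market_sell(qty=1): fills=none; bids=[-] asks=[-]
After op 2 [order #2] limit_sell(price=102, qty=3): fills=none; bids=[-] asks=[#2:3@102]
After op 3 [order #3] market_sell(qty=5): fills=none; bids=[-] asks=[#2:3@102]
After op 4 [order #4] market_buy(qty=8): fills=#4x#2:3@102; bids=[-] asks=[-]
After op 5 cancel(order #2): fills=none; bids=[-] asks=[-]
After op 6 [order #5] limit_buy(price=98, qty=7): fills=none; bids=[#5:7@98] asks=[-]

Answer: 3@102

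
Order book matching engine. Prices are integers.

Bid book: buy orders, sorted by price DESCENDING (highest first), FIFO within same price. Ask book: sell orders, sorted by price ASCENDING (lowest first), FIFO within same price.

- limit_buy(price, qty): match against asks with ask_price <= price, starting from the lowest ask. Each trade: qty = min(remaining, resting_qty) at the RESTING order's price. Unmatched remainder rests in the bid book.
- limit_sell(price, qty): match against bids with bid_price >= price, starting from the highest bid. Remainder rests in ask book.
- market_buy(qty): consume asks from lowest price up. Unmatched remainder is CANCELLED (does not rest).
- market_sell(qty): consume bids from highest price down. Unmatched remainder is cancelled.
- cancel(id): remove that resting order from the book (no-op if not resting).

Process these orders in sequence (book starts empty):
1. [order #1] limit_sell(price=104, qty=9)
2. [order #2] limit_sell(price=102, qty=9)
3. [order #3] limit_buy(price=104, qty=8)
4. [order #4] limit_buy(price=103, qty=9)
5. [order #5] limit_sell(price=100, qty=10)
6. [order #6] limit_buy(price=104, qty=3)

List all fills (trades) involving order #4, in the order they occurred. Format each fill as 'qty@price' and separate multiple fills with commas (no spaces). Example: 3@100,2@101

After op 1 [order #1] limit_sell(price=104, qty=9): fills=none; bids=[-] asks=[#1:9@104]
After op 2 [order #2] limit_sell(price=102, qty=9): fills=none; bids=[-] asks=[#2:9@102 #1:9@104]
After op 3 [order #3] limit_buy(price=104, qty=8): fills=#3x#2:8@102; bids=[-] asks=[#2:1@102 #1:9@104]
After op 4 [order #4] limit_buy(price=103, qty=9): fills=#4x#2:1@102; bids=[#4:8@103] asks=[#1:9@104]
After op 5 [order #5] limit_sell(price=100, qty=10): fills=#4x#5:8@103; bids=[-] asks=[#5:2@100 #1:9@104]
After op 6 [order #6] limit_buy(price=104, qty=3): fills=#6x#5:2@100 #6x#1:1@104; bids=[-] asks=[#1:8@104]

Answer: 1@102,8@103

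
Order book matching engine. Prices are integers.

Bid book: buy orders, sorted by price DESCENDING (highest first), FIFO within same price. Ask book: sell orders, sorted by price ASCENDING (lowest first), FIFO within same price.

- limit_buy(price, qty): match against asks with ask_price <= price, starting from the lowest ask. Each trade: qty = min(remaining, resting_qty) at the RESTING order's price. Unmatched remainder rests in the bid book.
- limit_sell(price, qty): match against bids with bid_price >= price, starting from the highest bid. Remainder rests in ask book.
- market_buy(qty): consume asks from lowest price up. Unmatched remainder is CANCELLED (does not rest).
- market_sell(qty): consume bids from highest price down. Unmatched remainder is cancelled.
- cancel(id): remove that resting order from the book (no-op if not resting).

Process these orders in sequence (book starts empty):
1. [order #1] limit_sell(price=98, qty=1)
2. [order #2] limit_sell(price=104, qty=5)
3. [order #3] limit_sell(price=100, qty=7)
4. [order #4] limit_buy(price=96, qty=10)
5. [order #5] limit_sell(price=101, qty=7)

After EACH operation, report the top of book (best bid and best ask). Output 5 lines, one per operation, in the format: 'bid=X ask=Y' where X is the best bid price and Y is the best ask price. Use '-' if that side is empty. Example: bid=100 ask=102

After op 1 [order #1] limit_sell(price=98, qty=1): fills=none; bids=[-] asks=[#1:1@98]
After op 2 [order #2] limit_sell(price=104, qty=5): fills=none; bids=[-] asks=[#1:1@98 #2:5@104]
After op 3 [order #3] limit_sell(price=100, qty=7): fills=none; bids=[-] asks=[#1:1@98 #3:7@100 #2:5@104]
After op 4 [order #4] limit_buy(price=96, qty=10): fills=none; bids=[#4:10@96] asks=[#1:1@98 #3:7@100 #2:5@104]
After op 5 [order #5] limit_sell(price=101, qty=7): fills=none; bids=[#4:10@96] asks=[#1:1@98 #3:7@100 #5:7@101 #2:5@104]

Answer: bid=- ask=98
bid=- ask=98
bid=- ask=98
bid=96 ask=98
bid=96 ask=98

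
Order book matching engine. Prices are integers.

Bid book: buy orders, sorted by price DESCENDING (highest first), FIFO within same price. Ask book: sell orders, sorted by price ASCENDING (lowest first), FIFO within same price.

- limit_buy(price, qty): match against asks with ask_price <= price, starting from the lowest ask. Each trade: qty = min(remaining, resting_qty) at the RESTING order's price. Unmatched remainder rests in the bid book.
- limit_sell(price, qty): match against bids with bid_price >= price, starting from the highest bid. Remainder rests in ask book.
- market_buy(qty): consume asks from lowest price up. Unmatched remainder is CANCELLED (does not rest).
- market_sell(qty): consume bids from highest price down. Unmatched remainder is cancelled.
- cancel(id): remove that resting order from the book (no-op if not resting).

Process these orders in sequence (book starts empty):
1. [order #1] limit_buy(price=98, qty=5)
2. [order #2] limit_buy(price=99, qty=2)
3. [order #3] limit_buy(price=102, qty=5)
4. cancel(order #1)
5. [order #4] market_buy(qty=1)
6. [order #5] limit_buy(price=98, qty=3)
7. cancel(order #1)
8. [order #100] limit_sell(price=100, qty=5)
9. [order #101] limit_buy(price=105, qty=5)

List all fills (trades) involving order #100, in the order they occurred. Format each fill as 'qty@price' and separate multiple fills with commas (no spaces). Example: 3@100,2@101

After op 1 [order #1] limit_buy(price=98, qty=5): fills=none; bids=[#1:5@98] asks=[-]
After op 2 [order #2] limit_buy(price=99, qty=2): fills=none; bids=[#2:2@99 #1:5@98] asks=[-]
After op 3 [order #3] limit_buy(price=102, qty=5): fills=none; bids=[#3:5@102 #2:2@99 #1:5@98] asks=[-]
After op 4 cancel(order #1): fills=none; bids=[#3:5@102 #2:2@99] asks=[-]
After op 5 [order #4] market_buy(qty=1): fills=none; bids=[#3:5@102 #2:2@99] asks=[-]
After op 6 [order #5] limit_buy(price=98, qty=3): fills=none; bids=[#3:5@102 #2:2@99 #5:3@98] asks=[-]
After op 7 cancel(order #1): fills=none; bids=[#3:5@102 #2:2@99 #5:3@98] asks=[-]
After op 8 [order #100] limit_sell(price=100, qty=5): fills=#3x#100:5@102; bids=[#2:2@99 #5:3@98] asks=[-]
After op 9 [order #101] limit_buy(price=105, qty=5): fills=none; bids=[#101:5@105 #2:2@99 #5:3@98] asks=[-]

Answer: 5@102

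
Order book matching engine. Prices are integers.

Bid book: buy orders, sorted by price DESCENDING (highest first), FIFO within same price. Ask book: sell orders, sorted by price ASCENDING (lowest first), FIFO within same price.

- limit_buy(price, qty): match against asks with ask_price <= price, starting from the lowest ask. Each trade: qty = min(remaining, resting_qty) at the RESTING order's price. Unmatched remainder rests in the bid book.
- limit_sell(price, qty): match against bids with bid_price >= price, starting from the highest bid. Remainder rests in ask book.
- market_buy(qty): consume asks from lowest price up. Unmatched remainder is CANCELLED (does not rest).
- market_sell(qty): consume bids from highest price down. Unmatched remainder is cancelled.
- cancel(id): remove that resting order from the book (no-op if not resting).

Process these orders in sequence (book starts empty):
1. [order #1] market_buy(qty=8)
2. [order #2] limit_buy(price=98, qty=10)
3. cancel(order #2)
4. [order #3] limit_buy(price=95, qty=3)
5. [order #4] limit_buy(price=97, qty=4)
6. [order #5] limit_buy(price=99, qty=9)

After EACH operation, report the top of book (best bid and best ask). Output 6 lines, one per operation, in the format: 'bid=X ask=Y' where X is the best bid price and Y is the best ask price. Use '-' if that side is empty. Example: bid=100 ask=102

Answer: bid=- ask=-
bid=98 ask=-
bid=- ask=-
bid=95 ask=-
bid=97 ask=-
bid=99 ask=-

Derivation:
After op 1 [order #1] market_buy(qty=8): fills=none; bids=[-] asks=[-]
After op 2 [order #2] limit_buy(price=98, qty=10): fills=none; bids=[#2:10@98] asks=[-]
After op 3 cancel(order #2): fills=none; bids=[-] asks=[-]
After op 4 [order #3] limit_buy(price=95, qty=3): fills=none; bids=[#3:3@95] asks=[-]
After op 5 [order #4] limit_buy(price=97, qty=4): fills=none; bids=[#4:4@97 #3:3@95] asks=[-]
After op 6 [order #5] limit_buy(price=99, qty=9): fills=none; bids=[#5:9@99 #4:4@97 #3:3@95] asks=[-]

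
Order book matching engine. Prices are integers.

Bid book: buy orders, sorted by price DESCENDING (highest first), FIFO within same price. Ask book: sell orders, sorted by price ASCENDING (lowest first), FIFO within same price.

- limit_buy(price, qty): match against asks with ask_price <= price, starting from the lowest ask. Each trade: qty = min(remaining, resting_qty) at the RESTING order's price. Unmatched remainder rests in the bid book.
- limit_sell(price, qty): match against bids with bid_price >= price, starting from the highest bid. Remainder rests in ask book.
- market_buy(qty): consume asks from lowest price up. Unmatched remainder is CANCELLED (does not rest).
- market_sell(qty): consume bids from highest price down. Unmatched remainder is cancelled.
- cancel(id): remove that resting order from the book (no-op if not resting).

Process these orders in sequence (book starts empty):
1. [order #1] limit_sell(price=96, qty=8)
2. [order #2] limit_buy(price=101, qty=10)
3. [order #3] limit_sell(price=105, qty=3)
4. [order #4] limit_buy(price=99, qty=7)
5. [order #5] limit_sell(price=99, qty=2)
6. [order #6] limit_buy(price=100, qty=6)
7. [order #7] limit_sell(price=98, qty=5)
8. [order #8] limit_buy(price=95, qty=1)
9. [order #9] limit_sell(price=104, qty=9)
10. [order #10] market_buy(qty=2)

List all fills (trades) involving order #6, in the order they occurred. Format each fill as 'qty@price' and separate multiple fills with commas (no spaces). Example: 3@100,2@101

Answer: 5@100

Derivation:
After op 1 [order #1] limit_sell(price=96, qty=8): fills=none; bids=[-] asks=[#1:8@96]
After op 2 [order #2] limit_buy(price=101, qty=10): fills=#2x#1:8@96; bids=[#2:2@101] asks=[-]
After op 3 [order #3] limit_sell(price=105, qty=3): fills=none; bids=[#2:2@101] asks=[#3:3@105]
After op 4 [order #4] limit_buy(price=99, qty=7): fills=none; bids=[#2:2@101 #4:7@99] asks=[#3:3@105]
After op 5 [order #5] limit_sell(price=99, qty=2): fills=#2x#5:2@101; bids=[#4:7@99] asks=[#3:3@105]
After op 6 [order #6] limit_buy(price=100, qty=6): fills=none; bids=[#6:6@100 #4:7@99] asks=[#3:3@105]
After op 7 [order #7] limit_sell(price=98, qty=5): fills=#6x#7:5@100; bids=[#6:1@100 #4:7@99] asks=[#3:3@105]
After op 8 [order #8] limit_buy(price=95, qty=1): fills=none; bids=[#6:1@100 #4:7@99 #8:1@95] asks=[#3:3@105]
After op 9 [order #9] limit_sell(price=104, qty=9): fills=none; bids=[#6:1@100 #4:7@99 #8:1@95] asks=[#9:9@104 #3:3@105]
After op 10 [order #10] market_buy(qty=2): fills=#10x#9:2@104; bids=[#6:1@100 #4:7@99 #8:1@95] asks=[#9:7@104 #3:3@105]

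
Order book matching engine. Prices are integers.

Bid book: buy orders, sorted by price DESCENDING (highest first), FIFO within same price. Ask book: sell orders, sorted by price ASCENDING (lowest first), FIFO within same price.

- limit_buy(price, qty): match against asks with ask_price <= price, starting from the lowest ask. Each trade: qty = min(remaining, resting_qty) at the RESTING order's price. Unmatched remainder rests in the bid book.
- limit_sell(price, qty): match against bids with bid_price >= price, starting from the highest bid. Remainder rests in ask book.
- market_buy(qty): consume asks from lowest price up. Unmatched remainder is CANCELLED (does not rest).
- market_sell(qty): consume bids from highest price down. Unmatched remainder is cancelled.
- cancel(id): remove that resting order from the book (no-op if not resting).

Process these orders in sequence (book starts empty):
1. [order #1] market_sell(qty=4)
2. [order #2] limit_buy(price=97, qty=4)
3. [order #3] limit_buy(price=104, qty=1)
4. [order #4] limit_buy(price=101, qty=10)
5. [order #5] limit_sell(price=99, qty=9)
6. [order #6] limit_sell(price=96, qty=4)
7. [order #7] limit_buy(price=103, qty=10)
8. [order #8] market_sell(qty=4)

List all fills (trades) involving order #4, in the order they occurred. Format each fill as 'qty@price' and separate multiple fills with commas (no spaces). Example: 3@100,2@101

Answer: 8@101,2@101

Derivation:
After op 1 [order #1] market_sell(qty=4): fills=none; bids=[-] asks=[-]
After op 2 [order #2] limit_buy(price=97, qty=4): fills=none; bids=[#2:4@97] asks=[-]
After op 3 [order #3] limit_buy(price=104, qty=1): fills=none; bids=[#3:1@104 #2:4@97] asks=[-]
After op 4 [order #4] limit_buy(price=101, qty=10): fills=none; bids=[#3:1@104 #4:10@101 #2:4@97] asks=[-]
After op 5 [order #5] limit_sell(price=99, qty=9): fills=#3x#5:1@104 #4x#5:8@101; bids=[#4:2@101 #2:4@97] asks=[-]
After op 6 [order #6] limit_sell(price=96, qty=4): fills=#4x#6:2@101 #2x#6:2@97; bids=[#2:2@97] asks=[-]
After op 7 [order #7] limit_buy(price=103, qty=10): fills=none; bids=[#7:10@103 #2:2@97] asks=[-]
After op 8 [order #8] market_sell(qty=4): fills=#7x#8:4@103; bids=[#7:6@103 #2:2@97] asks=[-]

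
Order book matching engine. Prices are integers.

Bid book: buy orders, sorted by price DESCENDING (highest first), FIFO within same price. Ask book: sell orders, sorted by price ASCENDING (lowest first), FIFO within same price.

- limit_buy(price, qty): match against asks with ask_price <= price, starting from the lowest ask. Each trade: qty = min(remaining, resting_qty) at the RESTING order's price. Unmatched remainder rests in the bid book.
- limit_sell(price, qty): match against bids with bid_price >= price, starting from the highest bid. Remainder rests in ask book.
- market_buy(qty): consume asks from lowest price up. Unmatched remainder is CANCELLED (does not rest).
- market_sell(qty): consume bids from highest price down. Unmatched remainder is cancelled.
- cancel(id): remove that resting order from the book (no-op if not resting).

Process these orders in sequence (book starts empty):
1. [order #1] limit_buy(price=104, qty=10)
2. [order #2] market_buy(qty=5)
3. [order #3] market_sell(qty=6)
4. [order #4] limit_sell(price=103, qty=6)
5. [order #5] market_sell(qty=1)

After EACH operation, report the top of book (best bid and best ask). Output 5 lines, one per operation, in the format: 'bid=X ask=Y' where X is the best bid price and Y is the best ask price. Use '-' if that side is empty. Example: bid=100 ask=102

After op 1 [order #1] limit_buy(price=104, qty=10): fills=none; bids=[#1:10@104] asks=[-]
After op 2 [order #2] market_buy(qty=5): fills=none; bids=[#1:10@104] asks=[-]
After op 3 [order #3] market_sell(qty=6): fills=#1x#3:6@104; bids=[#1:4@104] asks=[-]
After op 4 [order #4] limit_sell(price=103, qty=6): fills=#1x#4:4@104; bids=[-] asks=[#4:2@103]
After op 5 [order #5] market_sell(qty=1): fills=none; bids=[-] asks=[#4:2@103]

Answer: bid=104 ask=-
bid=104 ask=-
bid=104 ask=-
bid=- ask=103
bid=- ask=103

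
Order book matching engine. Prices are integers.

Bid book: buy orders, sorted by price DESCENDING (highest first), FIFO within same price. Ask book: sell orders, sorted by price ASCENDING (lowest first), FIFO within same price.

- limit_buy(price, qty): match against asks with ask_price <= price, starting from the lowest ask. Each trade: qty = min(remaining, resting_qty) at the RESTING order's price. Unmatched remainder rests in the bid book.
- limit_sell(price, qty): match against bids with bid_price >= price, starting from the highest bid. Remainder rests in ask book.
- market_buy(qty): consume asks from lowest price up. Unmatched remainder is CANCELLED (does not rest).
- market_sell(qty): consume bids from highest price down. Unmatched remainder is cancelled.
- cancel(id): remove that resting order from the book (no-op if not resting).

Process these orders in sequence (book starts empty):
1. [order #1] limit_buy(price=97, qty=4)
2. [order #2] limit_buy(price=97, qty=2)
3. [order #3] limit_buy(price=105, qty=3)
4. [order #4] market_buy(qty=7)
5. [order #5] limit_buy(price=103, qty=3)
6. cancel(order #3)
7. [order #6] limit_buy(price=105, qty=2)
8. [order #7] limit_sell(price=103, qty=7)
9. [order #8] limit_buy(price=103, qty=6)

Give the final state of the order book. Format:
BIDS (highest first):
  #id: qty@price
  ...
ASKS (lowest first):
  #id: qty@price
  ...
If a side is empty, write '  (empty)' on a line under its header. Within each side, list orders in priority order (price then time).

After op 1 [order #1] limit_buy(price=97, qty=4): fills=none; bids=[#1:4@97] asks=[-]
After op 2 [order #2] limit_buy(price=97, qty=2): fills=none; bids=[#1:4@97 #2:2@97] asks=[-]
After op 3 [order #3] limit_buy(price=105, qty=3): fills=none; bids=[#3:3@105 #1:4@97 #2:2@97] asks=[-]
After op 4 [order #4] market_buy(qty=7): fills=none; bids=[#3:3@105 #1:4@97 #2:2@97] asks=[-]
After op 5 [order #5] limit_buy(price=103, qty=3): fills=none; bids=[#3:3@105 #5:3@103 #1:4@97 #2:2@97] asks=[-]
After op 6 cancel(order #3): fills=none; bids=[#5:3@103 #1:4@97 #2:2@97] asks=[-]
After op 7 [order #6] limit_buy(price=105, qty=2): fills=none; bids=[#6:2@105 #5:3@103 #1:4@97 #2:2@97] asks=[-]
After op 8 [order #7] limit_sell(price=103, qty=7): fills=#6x#7:2@105 #5x#7:3@103; bids=[#1:4@97 #2:2@97] asks=[#7:2@103]
After op 9 [order #8] limit_buy(price=103, qty=6): fills=#8x#7:2@103; bids=[#8:4@103 #1:4@97 #2:2@97] asks=[-]

Answer: BIDS (highest first):
  #8: 4@103
  #1: 4@97
  #2: 2@97
ASKS (lowest first):
  (empty)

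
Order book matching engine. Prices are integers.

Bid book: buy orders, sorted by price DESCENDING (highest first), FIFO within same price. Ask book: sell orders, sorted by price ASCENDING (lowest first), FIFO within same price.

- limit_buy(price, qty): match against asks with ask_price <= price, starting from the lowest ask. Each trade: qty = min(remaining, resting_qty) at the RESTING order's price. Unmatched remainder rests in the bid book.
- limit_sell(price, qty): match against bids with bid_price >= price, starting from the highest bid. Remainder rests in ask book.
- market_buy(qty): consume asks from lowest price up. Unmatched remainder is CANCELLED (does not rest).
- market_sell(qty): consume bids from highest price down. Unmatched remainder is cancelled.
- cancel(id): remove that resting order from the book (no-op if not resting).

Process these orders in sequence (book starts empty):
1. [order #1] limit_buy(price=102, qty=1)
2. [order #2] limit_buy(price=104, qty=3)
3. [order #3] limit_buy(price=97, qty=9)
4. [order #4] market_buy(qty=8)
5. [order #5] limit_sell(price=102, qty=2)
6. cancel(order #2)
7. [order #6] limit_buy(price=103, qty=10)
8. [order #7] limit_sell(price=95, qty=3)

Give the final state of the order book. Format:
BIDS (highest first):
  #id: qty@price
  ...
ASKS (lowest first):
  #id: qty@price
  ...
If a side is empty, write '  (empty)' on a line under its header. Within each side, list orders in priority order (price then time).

Answer: BIDS (highest first):
  #6: 7@103
  #1: 1@102
  #3: 9@97
ASKS (lowest first):
  (empty)

Derivation:
After op 1 [order #1] limit_buy(price=102, qty=1): fills=none; bids=[#1:1@102] asks=[-]
After op 2 [order #2] limit_buy(price=104, qty=3): fills=none; bids=[#2:3@104 #1:1@102] asks=[-]
After op 3 [order #3] limit_buy(price=97, qty=9): fills=none; bids=[#2:3@104 #1:1@102 #3:9@97] asks=[-]
After op 4 [order #4] market_buy(qty=8): fills=none; bids=[#2:3@104 #1:1@102 #3:9@97] asks=[-]
After op 5 [order #5] limit_sell(price=102, qty=2): fills=#2x#5:2@104; bids=[#2:1@104 #1:1@102 #3:9@97] asks=[-]
After op 6 cancel(order #2): fills=none; bids=[#1:1@102 #3:9@97] asks=[-]
After op 7 [order #6] limit_buy(price=103, qty=10): fills=none; bids=[#6:10@103 #1:1@102 #3:9@97] asks=[-]
After op 8 [order #7] limit_sell(price=95, qty=3): fills=#6x#7:3@103; bids=[#6:7@103 #1:1@102 #3:9@97] asks=[-]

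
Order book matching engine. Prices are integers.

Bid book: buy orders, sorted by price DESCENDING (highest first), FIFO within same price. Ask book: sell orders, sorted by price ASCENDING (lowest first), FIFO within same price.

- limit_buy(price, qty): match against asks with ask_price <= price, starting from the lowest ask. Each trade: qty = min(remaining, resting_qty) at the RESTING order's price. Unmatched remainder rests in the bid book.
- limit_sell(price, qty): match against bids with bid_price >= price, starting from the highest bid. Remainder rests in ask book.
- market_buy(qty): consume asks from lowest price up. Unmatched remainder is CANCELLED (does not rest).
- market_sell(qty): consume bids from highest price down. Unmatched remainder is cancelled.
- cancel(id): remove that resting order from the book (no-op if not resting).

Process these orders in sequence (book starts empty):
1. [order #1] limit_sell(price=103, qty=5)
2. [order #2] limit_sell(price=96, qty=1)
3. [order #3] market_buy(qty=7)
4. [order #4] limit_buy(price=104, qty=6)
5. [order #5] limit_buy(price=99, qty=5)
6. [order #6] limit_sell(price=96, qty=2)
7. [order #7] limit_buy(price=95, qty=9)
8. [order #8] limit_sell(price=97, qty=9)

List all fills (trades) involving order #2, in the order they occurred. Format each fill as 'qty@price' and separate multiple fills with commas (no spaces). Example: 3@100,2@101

Answer: 1@96

Derivation:
After op 1 [order #1] limit_sell(price=103, qty=5): fills=none; bids=[-] asks=[#1:5@103]
After op 2 [order #2] limit_sell(price=96, qty=1): fills=none; bids=[-] asks=[#2:1@96 #1:5@103]
After op 3 [order #3] market_buy(qty=7): fills=#3x#2:1@96 #3x#1:5@103; bids=[-] asks=[-]
After op 4 [order #4] limit_buy(price=104, qty=6): fills=none; bids=[#4:6@104] asks=[-]
After op 5 [order #5] limit_buy(price=99, qty=5): fills=none; bids=[#4:6@104 #5:5@99] asks=[-]
After op 6 [order #6] limit_sell(price=96, qty=2): fills=#4x#6:2@104; bids=[#4:4@104 #5:5@99] asks=[-]
After op 7 [order #7] limit_buy(price=95, qty=9): fills=none; bids=[#4:4@104 #5:5@99 #7:9@95] asks=[-]
After op 8 [order #8] limit_sell(price=97, qty=9): fills=#4x#8:4@104 #5x#8:5@99; bids=[#7:9@95] asks=[-]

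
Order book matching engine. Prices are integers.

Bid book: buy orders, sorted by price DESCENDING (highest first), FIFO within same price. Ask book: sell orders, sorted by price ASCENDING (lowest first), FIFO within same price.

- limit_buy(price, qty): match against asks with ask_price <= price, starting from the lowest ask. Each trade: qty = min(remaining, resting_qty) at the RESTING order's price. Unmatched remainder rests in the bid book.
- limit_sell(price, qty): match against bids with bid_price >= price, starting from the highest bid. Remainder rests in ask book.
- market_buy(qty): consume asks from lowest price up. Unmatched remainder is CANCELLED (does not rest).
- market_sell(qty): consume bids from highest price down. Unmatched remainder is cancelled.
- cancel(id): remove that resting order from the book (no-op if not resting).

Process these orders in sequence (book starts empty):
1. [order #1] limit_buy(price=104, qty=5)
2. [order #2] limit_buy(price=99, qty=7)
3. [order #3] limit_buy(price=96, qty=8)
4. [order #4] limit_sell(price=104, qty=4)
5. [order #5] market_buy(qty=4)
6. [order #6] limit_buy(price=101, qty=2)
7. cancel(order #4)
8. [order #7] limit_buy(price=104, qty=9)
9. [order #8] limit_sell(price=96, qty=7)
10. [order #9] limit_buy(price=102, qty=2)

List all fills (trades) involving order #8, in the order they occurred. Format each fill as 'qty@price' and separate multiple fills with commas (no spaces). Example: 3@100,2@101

After op 1 [order #1] limit_buy(price=104, qty=5): fills=none; bids=[#1:5@104] asks=[-]
After op 2 [order #2] limit_buy(price=99, qty=7): fills=none; bids=[#1:5@104 #2:7@99] asks=[-]
After op 3 [order #3] limit_buy(price=96, qty=8): fills=none; bids=[#1:5@104 #2:7@99 #3:8@96] asks=[-]
After op 4 [order #4] limit_sell(price=104, qty=4): fills=#1x#4:4@104; bids=[#1:1@104 #2:7@99 #3:8@96] asks=[-]
After op 5 [order #5] market_buy(qty=4): fills=none; bids=[#1:1@104 #2:7@99 #3:8@96] asks=[-]
After op 6 [order #6] limit_buy(price=101, qty=2): fills=none; bids=[#1:1@104 #6:2@101 #2:7@99 #3:8@96] asks=[-]
After op 7 cancel(order #4): fills=none; bids=[#1:1@104 #6:2@101 #2:7@99 #3:8@96] asks=[-]
After op 8 [order #7] limit_buy(price=104, qty=9): fills=none; bids=[#1:1@104 #7:9@104 #6:2@101 #2:7@99 #3:8@96] asks=[-]
After op 9 [order #8] limit_sell(price=96, qty=7): fills=#1x#8:1@104 #7x#8:6@104; bids=[#7:3@104 #6:2@101 #2:7@99 #3:8@96] asks=[-]
After op 10 [order #9] limit_buy(price=102, qty=2): fills=none; bids=[#7:3@104 #9:2@102 #6:2@101 #2:7@99 #3:8@96] asks=[-]

Answer: 1@104,6@104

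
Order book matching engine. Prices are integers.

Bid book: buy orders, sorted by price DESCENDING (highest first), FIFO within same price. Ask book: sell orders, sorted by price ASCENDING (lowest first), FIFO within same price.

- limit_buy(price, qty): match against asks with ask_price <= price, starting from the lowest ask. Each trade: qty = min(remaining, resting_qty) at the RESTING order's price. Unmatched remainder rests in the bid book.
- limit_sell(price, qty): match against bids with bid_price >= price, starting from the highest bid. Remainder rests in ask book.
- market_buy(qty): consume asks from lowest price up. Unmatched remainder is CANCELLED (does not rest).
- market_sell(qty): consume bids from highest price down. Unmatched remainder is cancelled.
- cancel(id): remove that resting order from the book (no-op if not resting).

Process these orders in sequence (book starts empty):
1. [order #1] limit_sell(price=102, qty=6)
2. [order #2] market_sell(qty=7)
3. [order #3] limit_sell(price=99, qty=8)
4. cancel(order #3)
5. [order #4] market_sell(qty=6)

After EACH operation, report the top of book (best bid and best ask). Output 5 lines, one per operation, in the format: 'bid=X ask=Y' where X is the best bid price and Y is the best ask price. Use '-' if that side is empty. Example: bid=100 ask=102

After op 1 [order #1] limit_sell(price=102, qty=6): fills=none; bids=[-] asks=[#1:6@102]
After op 2 [order #2] market_sell(qty=7): fills=none; bids=[-] asks=[#1:6@102]
After op 3 [order #3] limit_sell(price=99, qty=8): fills=none; bids=[-] asks=[#3:8@99 #1:6@102]
After op 4 cancel(order #3): fills=none; bids=[-] asks=[#1:6@102]
After op 5 [order #4] market_sell(qty=6): fills=none; bids=[-] asks=[#1:6@102]

Answer: bid=- ask=102
bid=- ask=102
bid=- ask=99
bid=- ask=102
bid=- ask=102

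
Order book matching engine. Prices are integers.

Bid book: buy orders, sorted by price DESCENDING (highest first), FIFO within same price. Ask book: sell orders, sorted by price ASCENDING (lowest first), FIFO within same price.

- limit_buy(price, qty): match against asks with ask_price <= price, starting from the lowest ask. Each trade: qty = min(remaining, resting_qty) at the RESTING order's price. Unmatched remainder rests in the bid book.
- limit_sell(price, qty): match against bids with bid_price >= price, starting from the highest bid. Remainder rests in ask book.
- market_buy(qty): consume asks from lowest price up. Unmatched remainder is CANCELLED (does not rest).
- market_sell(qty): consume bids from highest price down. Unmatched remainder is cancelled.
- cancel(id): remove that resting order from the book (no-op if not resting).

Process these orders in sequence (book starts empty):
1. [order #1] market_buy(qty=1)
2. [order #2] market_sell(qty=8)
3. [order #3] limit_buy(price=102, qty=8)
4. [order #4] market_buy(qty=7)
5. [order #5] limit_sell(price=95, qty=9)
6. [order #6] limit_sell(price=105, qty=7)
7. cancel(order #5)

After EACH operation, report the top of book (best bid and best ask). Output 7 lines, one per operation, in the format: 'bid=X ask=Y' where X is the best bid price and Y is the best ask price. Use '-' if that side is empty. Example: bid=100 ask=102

After op 1 [order #1] market_buy(qty=1): fills=none; bids=[-] asks=[-]
After op 2 [order #2] market_sell(qty=8): fills=none; bids=[-] asks=[-]
After op 3 [order #3] limit_buy(price=102, qty=8): fills=none; bids=[#3:8@102] asks=[-]
After op 4 [order #4] market_buy(qty=7): fills=none; bids=[#3:8@102] asks=[-]
After op 5 [order #5] limit_sell(price=95, qty=9): fills=#3x#5:8@102; bids=[-] asks=[#5:1@95]
After op 6 [order #6] limit_sell(price=105, qty=7): fills=none; bids=[-] asks=[#5:1@95 #6:7@105]
After op 7 cancel(order #5): fills=none; bids=[-] asks=[#6:7@105]

Answer: bid=- ask=-
bid=- ask=-
bid=102 ask=-
bid=102 ask=-
bid=- ask=95
bid=- ask=95
bid=- ask=105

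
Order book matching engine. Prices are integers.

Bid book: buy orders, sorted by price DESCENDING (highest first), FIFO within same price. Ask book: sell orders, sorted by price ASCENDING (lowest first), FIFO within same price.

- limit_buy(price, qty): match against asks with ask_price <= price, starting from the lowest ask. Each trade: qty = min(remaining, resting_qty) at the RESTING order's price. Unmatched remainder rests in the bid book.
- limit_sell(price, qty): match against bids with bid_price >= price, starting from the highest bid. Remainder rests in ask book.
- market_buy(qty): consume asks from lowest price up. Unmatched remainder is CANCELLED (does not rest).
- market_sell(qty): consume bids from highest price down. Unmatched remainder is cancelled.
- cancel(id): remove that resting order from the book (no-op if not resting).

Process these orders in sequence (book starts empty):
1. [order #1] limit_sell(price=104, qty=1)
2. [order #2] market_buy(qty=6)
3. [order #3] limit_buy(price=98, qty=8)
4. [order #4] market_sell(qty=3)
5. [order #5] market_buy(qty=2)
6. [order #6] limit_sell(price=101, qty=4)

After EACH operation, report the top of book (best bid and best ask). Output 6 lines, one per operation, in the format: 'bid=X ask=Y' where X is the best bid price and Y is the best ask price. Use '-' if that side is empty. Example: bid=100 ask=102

Answer: bid=- ask=104
bid=- ask=-
bid=98 ask=-
bid=98 ask=-
bid=98 ask=-
bid=98 ask=101

Derivation:
After op 1 [order #1] limit_sell(price=104, qty=1): fills=none; bids=[-] asks=[#1:1@104]
After op 2 [order #2] market_buy(qty=6): fills=#2x#1:1@104; bids=[-] asks=[-]
After op 3 [order #3] limit_buy(price=98, qty=8): fills=none; bids=[#3:8@98] asks=[-]
After op 4 [order #4] market_sell(qty=3): fills=#3x#4:3@98; bids=[#3:5@98] asks=[-]
After op 5 [order #5] market_buy(qty=2): fills=none; bids=[#3:5@98] asks=[-]
After op 6 [order #6] limit_sell(price=101, qty=4): fills=none; bids=[#3:5@98] asks=[#6:4@101]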